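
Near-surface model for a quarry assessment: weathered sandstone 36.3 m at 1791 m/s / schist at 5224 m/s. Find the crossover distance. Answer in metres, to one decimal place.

103.8 m

x_cross = 2h·√((V₂+V₁)/(V₂−V₁)).
(V₂+V₁)/(V₂−V₁) = (5224+1791)/(5224−1791) = 2.0434; √ = 1.4295.
x_cross = 2·36.3·1.4295 = 103.78 m.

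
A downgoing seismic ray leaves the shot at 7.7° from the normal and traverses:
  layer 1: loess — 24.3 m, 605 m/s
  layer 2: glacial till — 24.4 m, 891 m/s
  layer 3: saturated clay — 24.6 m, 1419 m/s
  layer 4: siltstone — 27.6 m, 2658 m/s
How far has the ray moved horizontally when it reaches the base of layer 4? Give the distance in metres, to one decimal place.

Apply Snell's law at each interface; in layer i the horizontal offset is hᵢ·tan θᵢ.
Layer 1: θ = 7.70°; offset = 24.3·tan 7.70° = 3.285 m.
Layer 2: sin θ = 891·sin 7.7°/605 = 0.1973, θ = 11.38°; offset = 24.4·tan 11.38° = 4.911 m.
Layer 3: sin θ = 1419·sin 7.7°/605 = 0.3143, θ = 18.32°; offset = 24.6·tan 18.32° = 8.143 m.
Layer 4: sin θ = 2658·sin 7.7°/605 = 0.5887, θ = 36.06°; offset = 27.6·tan 36.06° = 20.098 m.
Total horizontal offset = 36.438 m.

36.4 m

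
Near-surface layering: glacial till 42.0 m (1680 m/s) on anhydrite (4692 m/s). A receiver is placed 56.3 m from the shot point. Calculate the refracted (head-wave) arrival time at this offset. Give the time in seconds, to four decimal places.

t = x/V₂ + 2h·√(V₂²−V₁²)/(V₁V₂).
√(V₂²−V₁²) = √(4692²−1680²) = 4380.9 m/s; delay term = 2·42.0·4380.9/(1680·4692) = 0.04669 s.
t = 56.3/4692 + 0.04669 = 0.05868 s.

0.0587 s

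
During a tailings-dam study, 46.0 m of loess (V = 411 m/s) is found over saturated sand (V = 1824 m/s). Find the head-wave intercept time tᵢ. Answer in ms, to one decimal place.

218.1 ms

tᵢ = 2h·√(V₂²−V₁²)/(V₁V₂).
√(V₂²−V₁²) = √(1824²−411²) = 1777.1 m/s.
tᵢ = 2·46.0·1777.1/(411·1824) = 0.21809 s.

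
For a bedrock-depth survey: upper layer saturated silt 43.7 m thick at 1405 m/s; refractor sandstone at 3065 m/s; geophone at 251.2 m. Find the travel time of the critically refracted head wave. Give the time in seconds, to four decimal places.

0.1372 s

θ_c = arcsin(V₁/V₂) = arcsin(1405/3065) = 27.28°, cos θ_c = 0.8887.
Intercept time tᵢ = 2h cos θ_c / V₁ = 2·43.7·0.8887/1405 = 0.05529 s.
t = x/V₂ + tᵢ = 251.2/3065 + 0.05529 = 0.13724 s.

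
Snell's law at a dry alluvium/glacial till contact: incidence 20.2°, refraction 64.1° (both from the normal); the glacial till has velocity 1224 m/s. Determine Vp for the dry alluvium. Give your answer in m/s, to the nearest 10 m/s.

Snell's law: sin 20.2°/V₁ = sin 64.1°/V₂.
V₁ = V₂·sin 20.2°/sin 64.1° = 1224 × 0.3839 = 469.84 m/s.

470 m/s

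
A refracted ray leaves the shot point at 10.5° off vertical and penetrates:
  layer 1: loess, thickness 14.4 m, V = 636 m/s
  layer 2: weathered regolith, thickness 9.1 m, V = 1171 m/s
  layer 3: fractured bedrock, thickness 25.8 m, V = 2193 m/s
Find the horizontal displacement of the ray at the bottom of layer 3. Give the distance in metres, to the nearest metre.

Ray parameter p = sin 10.5° / 636 m/s = 2.8653e-04 s/m.
Layer 1: θ = 10.50°; offset = 14.4·tan 10.50° = 2.669 m.
Layer 2: sin θ = p·1171 = 0.3355 → θ = 19.60°; offset = 9.1·tan 19.60° = 3.241 m.
Layer 3: sin θ = p·2193 = 0.6284 → θ = 38.93°; offset = 25.8·tan 38.93° = 20.840 m.
Σ offsets = 26.750 m.

27 m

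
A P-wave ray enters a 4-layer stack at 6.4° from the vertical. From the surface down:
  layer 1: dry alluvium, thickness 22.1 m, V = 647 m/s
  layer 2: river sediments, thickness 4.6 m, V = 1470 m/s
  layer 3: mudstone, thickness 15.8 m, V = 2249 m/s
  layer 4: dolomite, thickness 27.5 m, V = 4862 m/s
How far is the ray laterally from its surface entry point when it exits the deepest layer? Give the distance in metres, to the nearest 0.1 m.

52.5 m

Apply Snell's law at each interface; in layer i the horizontal offset is hᵢ·tan θᵢ.
Layer 1: θ = 6.40°; offset = 22.1·tan 6.40° = 2.479 m.
Layer 2: sin θ = 1470·sin 6.4°/647 = 0.2533, θ = 14.67°; offset = 4.6·tan 14.67° = 1.204 m.
Layer 3: sin θ = 2249·sin 6.4°/647 = 0.3875, θ = 22.80°; offset = 15.8·tan 22.80° = 6.641 m.
Layer 4: sin θ = 4862·sin 6.4°/647 = 0.8377, θ = 56.89°; offset = 27.5·tan 56.89° = 42.174 m.
Total horizontal offset = 52.498 m.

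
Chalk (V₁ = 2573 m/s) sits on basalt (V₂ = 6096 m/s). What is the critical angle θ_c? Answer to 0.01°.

24.97°

Critical incidence: sin θ_c = V₁/V₂ = 2573/6096 = 0.4221.
θ_c = arcsin 0.4221 = 24.97°.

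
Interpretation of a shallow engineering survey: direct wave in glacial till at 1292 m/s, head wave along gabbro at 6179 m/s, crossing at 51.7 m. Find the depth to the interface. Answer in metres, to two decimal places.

h = (x_cross/2)·√((V₂−V₁)/(V₂+V₁)).
(V₂−V₁)/(V₂+V₁) = (6179−1292)/(6179+1292) = 0.6541; √ = 0.8088.
h = (51.7/2)·0.8088 = 20.91 m.

20.91 m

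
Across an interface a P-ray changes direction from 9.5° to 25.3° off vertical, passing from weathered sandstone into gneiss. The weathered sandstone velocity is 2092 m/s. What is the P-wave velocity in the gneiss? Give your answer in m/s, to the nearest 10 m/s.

5420 m/s

Snell's law: sin 9.5°/V₁ = sin 25.3°/V₂.
V₂ = V₁·sin 25.3°/sin 9.5° = 2092 × 2.5893 = 5416.82 m/s.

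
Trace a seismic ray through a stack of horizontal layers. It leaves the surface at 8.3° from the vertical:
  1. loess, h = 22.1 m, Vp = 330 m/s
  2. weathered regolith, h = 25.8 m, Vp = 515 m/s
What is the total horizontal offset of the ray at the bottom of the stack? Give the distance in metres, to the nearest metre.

9 m

Apply Snell's law at each interface; in layer i the horizontal offset is hᵢ·tan θᵢ.
Layer 1: θ = 8.30°; offset = 22.1·tan 8.30° = 3.224 m.
Layer 2: sin θ = 515·sin 8.3°/330 = 0.2253, θ = 13.02°; offset = 25.8·tan 13.02° = 5.966 m.
Σ offsets = 9.190 m.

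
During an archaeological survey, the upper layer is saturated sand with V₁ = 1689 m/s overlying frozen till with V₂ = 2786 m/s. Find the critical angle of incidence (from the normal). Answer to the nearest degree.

At critical incidence the refracted ray runs along the interface (θ₂ = 90°), so sin θ_c = V₁/V₂.
θ_c = arcsin(1689/2786) = arcsin 0.6062 = 37.32°.

37°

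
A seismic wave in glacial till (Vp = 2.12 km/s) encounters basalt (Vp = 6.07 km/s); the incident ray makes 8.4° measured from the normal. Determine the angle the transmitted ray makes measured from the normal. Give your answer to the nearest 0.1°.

24.7°

Snell's law: sin θ₂ = (V₂/V₁)·sin θ₁ = (6.07/2.12)·sin 8.4° = 0.4183.
θ₂ = sin⁻¹(0.4183) = 24.73° (from vertical).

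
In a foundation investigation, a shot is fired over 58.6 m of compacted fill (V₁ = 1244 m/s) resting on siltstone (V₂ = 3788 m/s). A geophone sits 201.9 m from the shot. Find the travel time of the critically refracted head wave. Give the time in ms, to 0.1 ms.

142.3 ms

θ_c = arcsin(V₁/V₂) = arcsin(1244/3788) = 19.17°, cos θ_c = 0.9445.
Intercept time tᵢ = 2h cos θ_c / V₁ = 2·58.6·0.9445/1244 = 0.08899 s.
t = x/V₂ + tᵢ = 201.9/3788 + 0.08899 = 0.14229 s.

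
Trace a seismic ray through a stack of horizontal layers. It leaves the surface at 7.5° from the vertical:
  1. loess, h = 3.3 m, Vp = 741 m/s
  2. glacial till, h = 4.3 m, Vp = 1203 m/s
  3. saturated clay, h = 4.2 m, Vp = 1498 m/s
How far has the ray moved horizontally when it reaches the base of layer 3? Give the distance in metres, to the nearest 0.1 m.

Ray parameter p = sin 7.5° / 741 m/s = 1.7615e-04 s/m.
Layer 1: θ = 7.50°; offset = 3.3·tan 7.50° = 0.434 m.
Layer 2: sin θ = p·1203 = 0.2119 → θ = 12.23°; offset = 4.3·tan 12.23° = 0.932 m.
Layer 3: sin θ = p·1498 = 0.2639 → θ = 15.30°; offset = 4.2·tan 15.30° = 1.149 m.
Total horizontal offset = 2.516 m.

2.5 m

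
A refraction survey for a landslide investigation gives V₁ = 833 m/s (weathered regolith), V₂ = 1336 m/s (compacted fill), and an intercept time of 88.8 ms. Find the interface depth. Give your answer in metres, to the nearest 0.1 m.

47.3 m

h = tᵢ·V₁·V₂ / (2·√(V₂²−V₁²)).
√(V₂²−V₁²) = √(1336² − 833²) = 1044.5 m/s.
h = 0.0888 s × 833 × 1336 / (2 × 1044.5) = 47.31 m.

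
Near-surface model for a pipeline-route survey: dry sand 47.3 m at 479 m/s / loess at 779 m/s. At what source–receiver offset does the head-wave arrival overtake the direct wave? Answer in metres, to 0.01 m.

193.72 m

x_cross = 2h·√((V₂+V₁)/(V₂−V₁)).
(V₂+V₁)/(V₂−V₁) = (779+479)/(779−479) = 4.1933; √ = 2.0478.
x_cross = 2·47.3·2.0478 = 193.72 m.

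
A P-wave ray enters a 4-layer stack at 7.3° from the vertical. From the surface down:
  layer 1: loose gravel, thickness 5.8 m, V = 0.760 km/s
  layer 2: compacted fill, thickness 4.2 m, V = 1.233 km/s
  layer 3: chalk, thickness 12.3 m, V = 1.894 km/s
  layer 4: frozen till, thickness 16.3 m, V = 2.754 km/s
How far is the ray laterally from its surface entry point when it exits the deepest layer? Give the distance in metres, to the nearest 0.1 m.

14.2 m

Ray parameter p = sin 7.3° / 0.760 km/s = 1.6719e-01 s/km.
Layer 1: θ = 7.30°; offset = 5.8·tan 7.30° = 0.743 m.
Layer 2: sin θ = p·1.233 = 0.2061 → θ = 11.90°; offset = 4.2·tan 11.90° = 0.885 m.
Layer 3: sin θ = p·1.894 = 0.3167 → θ = 18.46°; offset = 12.3·tan 18.46° = 4.106 m.
Layer 4: sin θ = p·2.754 = 0.4604 → θ = 27.42°; offset = 16.3·tan 27.42° = 8.455 m.
Σ offsets = 14.189 m.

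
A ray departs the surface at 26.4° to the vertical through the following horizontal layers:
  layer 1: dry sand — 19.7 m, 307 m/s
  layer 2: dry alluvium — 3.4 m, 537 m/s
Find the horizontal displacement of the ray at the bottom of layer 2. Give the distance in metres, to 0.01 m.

p = sin θ₁/V₁ = sin 26.4°/307 = 1.4483e-03 s/m is conserved through the stack.
Layer 1: θ = 26.40°; offset = 19.7·tan 26.40° = 9.7792 m.
Layer 2: sin θ = p·537 = 0.7777 → θ = 51.05°; offset = 3.4·tan 51.05° = 4.2069 m.
Summing the layer offsets gives 13.9861 m.

13.99 m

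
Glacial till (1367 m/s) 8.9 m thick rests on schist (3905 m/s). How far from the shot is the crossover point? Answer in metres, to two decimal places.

25.65 m

θ_c = arcsin(1367/3905) = 20.49°, so cos θ_c = 0.9367 and tᵢ = 2h cos θ_c/V₁ = 0.0122 s.
At crossover x/V₁ = x/V₂ + tᵢ ⇒ x = tᵢ/(1/V₁ − 1/V₂) = 0.01220/(7.3153e-04 − 2.5608e-04) = 25.65 m.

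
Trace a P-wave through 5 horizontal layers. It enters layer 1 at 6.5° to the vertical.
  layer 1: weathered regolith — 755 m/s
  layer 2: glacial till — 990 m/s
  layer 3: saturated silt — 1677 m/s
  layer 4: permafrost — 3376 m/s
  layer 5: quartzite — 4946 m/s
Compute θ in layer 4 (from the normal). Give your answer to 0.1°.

30.4°

Snell's law across each interface conserves sin θ / V, so sin θ_4 = V_4·sin θ₁/V₁.
sin θ_4 = 3376 × sin 6.5° / 755 = 0.5062.
θ_4 = arcsin 0.5062 = 30.41°.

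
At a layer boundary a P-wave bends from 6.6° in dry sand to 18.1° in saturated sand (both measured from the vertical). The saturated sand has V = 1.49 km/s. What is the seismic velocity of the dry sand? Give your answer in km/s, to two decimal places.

Snell's law: sin 6.6°/V₁ = sin 18.1°/V₂.
V₁ = V₂·sin 6.6°/sin 18.1° = 1.49 × 0.3700 = 0.55 km/s.

0.55 km/s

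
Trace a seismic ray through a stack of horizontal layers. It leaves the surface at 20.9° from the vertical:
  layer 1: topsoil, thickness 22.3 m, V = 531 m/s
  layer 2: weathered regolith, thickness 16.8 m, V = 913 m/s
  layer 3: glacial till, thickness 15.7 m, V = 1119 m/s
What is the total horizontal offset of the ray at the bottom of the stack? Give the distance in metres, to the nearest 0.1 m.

Apply Snell's law at each interface; in layer i the horizontal offset is hᵢ·tan θᵢ.
Layer 1: θ = 20.90°; offset = 22.3·tan 20.90° = 8.516 m.
Layer 2: sin θ = 913·sin 20.9°/531 = 0.6134, θ = 37.83°; offset = 16.8·tan 37.83° = 13.047 m.
Layer 3: sin θ = 1119·sin 20.9°/531 = 0.7518, θ = 48.74°; offset = 15.7·tan 48.74° = 17.899 m.
Total horizontal offset = 39.461 m.

39.5 m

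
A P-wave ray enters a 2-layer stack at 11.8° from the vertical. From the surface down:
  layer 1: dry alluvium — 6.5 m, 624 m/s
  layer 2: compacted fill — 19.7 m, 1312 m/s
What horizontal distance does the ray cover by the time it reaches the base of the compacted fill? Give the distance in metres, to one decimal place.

10.7 m

p = sin θ₁/V₁ = sin 11.8°/624 = 3.2772e-04 s/m is conserved through the stack.
Layer 1: θ = 11.80°; offset = 6.5·tan 11.80° = 1.358 m.
Layer 2: sin θ = p·1312 = 0.4300 → θ = 25.47°; offset = 19.7·tan 25.47° = 9.382 m.
Total horizontal offset = 10.740 m.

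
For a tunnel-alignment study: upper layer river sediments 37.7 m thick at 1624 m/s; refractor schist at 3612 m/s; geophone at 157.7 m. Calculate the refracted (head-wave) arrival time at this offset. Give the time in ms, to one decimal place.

t = x/V₂ + 2h·√(V₂²−V₁²)/(V₁V₂).
√(V₂²−V₁²) = √(3612²−1624²) = 3226.3 m/s; delay term = 2·37.7·3226.3/(1624·3612) = 0.04147 s.
t = 157.7/3612 + 0.04147 = 0.08513 s.

85.1 ms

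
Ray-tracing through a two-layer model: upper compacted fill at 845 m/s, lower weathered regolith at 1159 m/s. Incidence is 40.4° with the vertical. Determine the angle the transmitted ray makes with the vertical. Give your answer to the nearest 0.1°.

sin θ₁/V₁ = sin θ₂/V₂ ⇒ sin θ₂ = 1159·sin 40.4°/845 = 1159·0.6481/845 = 0.8890.
θ₂ = sin⁻¹(0.8890) = 62.74° (from vertical).

62.7°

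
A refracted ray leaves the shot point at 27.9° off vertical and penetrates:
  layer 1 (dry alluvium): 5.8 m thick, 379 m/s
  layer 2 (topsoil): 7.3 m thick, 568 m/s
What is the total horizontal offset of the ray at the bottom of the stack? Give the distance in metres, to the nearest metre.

10 m

p = sin θ₁/V₁ = sin 27.9°/379 = 1.2346e-03 s/m is conserved through the stack.
Layer 1: θ = 27.90°; offset = 5.8·tan 27.90° = 3.071 m.
Layer 2: sin θ = p·568 = 0.7013 → θ = 44.53°; offset = 7.3·tan 44.53° = 7.181 m.
Summing the layer offsets gives 10.252 m.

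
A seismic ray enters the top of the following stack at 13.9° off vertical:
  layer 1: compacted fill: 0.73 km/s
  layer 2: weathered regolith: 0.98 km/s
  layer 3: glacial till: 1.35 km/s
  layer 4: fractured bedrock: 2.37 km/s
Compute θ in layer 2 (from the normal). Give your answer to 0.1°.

Ray parameter p = sin 13.9° / 0.73 = 3.2908e-01 s/km.
sin θ_2 = p·V_2 = 3.2908e-01 × 0.98 = 0.3225.
θ_2 = 18.81° from the vertical.

18.8°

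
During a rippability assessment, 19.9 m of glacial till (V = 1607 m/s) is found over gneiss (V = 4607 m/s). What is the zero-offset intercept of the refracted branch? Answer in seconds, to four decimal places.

0.0232 s

tᵢ = 2h·√(V₂²−V₁²)/(V₁V₂).
√(V₂²−V₁²) = √(4607²−1607²) = 4317.6 m/s.
tᵢ = 2·19.9·4317.6/(1607·4607) = 0.02321 s.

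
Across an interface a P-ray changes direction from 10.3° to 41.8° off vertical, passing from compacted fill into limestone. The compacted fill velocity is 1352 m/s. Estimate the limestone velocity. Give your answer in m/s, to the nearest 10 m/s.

sin 10.3° = 0.1788; sin 41.8° = 0.6665.
V₂ = V₁·(sin θ₂/sin θ₁) = 1352·(0.6665/0.1788) = 5039.94 m/s.

5040 m/s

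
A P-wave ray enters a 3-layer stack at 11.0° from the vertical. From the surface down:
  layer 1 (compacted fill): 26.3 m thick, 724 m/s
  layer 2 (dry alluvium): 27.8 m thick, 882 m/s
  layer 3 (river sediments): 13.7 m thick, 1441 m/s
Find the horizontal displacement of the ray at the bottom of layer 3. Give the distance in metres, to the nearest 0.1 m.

17.4 m

p = sin θ₁/V₁ = sin 11.0°/724 = 2.6355e-04 s/m is conserved through the stack.
Layer 1: θ = 11.00°; offset = 26.3·tan 11.00° = 5.112 m.
Layer 2: sin θ = p·882 = 0.2324 → θ = 13.44°; offset = 27.8·tan 13.44° = 6.644 m.
Layer 3: sin θ = p·1441 = 0.3798 → θ = 22.32°; offset = 13.7·tan 22.32° = 5.624 m.
Total horizontal offset = 17.381 m.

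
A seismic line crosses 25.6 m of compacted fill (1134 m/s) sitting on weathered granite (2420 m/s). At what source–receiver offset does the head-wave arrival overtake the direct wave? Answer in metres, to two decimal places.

x_cross = 2h·√((V₂+V₁)/(V₂−V₁)).
(V₂+V₁)/(V₂−V₁) = (2420+1134)/(2420−1134) = 2.7636; √ = 1.6624.
x_cross = 2·25.6·1.6624 = 85.12 m.

85.12 m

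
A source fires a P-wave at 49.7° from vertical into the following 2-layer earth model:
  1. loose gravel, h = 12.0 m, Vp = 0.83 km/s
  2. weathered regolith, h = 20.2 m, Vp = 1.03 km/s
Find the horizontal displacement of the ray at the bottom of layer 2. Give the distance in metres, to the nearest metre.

p = sin θ₁/V₁ = sin 49.7°/0.83 = 9.1888e-01 s/km is conserved through the stack.
Layer 1: θ = 49.70°; offset = 12.0·tan 49.70° = 14.150 m.
Layer 2: sin θ = p·1.03 = 0.9464 → θ = 71.16°; offset = 20.2·tan 71.16° = 59.213 m.
Total horizontal offset = 73.363 m.

73 m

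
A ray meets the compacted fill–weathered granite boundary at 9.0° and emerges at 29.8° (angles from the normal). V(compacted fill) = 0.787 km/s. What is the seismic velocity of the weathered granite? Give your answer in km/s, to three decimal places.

2.500 km/s

sin 9.0° = 0.1564; sin 29.8° = 0.4970.
V₂ = V₁·(sin θ₂/sin θ₁) = 0.787·(0.4970/0.1564) = 2.500 km/s.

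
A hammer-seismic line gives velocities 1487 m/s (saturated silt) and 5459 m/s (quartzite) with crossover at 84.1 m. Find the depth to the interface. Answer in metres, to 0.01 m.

31.80 m

x_cross = 2h·√((V₂+V₁)/(V₂−V₁)) → h = x_cross / (2·√((V₂+V₁)/(V₂−V₁))).
√((V₂+V₁)/(V₂−V₁)) = √((5459+1487)/(5459−1487)) = 1.3224.
h = 84.1 / (2·1.3224) = 31.80 m.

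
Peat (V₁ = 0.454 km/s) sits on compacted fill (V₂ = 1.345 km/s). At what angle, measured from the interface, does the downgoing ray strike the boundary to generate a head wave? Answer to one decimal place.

Critical incidence: sin θ_c = V₁/V₂ = 0.454/1.345 = 0.3375.
θ_c = arcsin 0.3375 = 19.73°.
Measured from the interface: 90° − 19.73° = 70.27°.

70.3°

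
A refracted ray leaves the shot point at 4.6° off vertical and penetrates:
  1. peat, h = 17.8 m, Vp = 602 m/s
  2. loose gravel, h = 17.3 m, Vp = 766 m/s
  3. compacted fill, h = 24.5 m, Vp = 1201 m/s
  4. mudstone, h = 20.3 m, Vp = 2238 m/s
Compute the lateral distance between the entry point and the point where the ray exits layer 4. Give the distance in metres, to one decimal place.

Apply Snell's law at each interface; in layer i the horizontal offset is hᵢ·tan θᵢ.
Layer 1: θ = 4.60°; offset = 17.8·tan 4.60° = 1.432 m.
Layer 2: sin θ = 766·sin 4.6°/602 = 0.1020, θ = 5.86°; offset = 17.3·tan 5.86° = 1.775 m.
Layer 3: sin θ = 1201·sin 4.6°/602 = 0.1600, θ = 9.21°; offset = 24.5·tan 9.21° = 3.971 m.
Layer 4: sin θ = 2238·sin 4.6°/602 = 0.2981, θ = 17.35°; offset = 20.3·tan 17.35° = 6.341 m.
Total horizontal offset = 13.519 m.

13.5 m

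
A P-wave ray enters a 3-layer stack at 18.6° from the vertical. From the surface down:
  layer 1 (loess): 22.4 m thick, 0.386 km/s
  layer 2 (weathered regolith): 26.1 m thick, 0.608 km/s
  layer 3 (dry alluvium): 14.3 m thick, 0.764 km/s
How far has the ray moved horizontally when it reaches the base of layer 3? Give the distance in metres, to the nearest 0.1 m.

34.3 m

Ray parameter p = sin 18.6° / 0.386 km/s = 8.2632e-01 s/km.
Layer 1: θ = 18.60°; offset = 22.4·tan 18.60° = 7.538 m.
Layer 2: sin θ = p·0.608 = 0.5024 → θ = 30.16°; offset = 26.1·tan 30.16° = 15.166 m.
Layer 3: sin θ = p·0.764 = 0.6313 → θ = 39.15°; offset = 14.3·tan 39.15° = 11.641 m.
Total horizontal offset = 34.345 m.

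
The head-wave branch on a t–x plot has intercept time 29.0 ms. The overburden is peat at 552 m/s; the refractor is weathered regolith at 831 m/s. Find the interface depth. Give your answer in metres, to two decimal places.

h = tᵢ·V₁·V₂ / (2·√(V₂²−V₁²)).
√(V₂²−V₁²) = √(831² − 552²) = 621.2 m/s.
h = 0.029 s × 552 × 831 / (2 × 621.2) = 10.71 m.

10.71 m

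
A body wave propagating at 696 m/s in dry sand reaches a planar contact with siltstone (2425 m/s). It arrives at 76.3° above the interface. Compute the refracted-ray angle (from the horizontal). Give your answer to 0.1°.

34.4°

Angle from the normal: 90° − 76.3° = 13.7°.
Snell's law: sin θ₂ = (V₂/V₁)·sin θ₁ = (2425/696)·sin 13.7° = 0.8252.
θ₂ = arcsin 0.8252 = 55.61° from the normal.
From the interface: 90° − 55.61° = 34.39°.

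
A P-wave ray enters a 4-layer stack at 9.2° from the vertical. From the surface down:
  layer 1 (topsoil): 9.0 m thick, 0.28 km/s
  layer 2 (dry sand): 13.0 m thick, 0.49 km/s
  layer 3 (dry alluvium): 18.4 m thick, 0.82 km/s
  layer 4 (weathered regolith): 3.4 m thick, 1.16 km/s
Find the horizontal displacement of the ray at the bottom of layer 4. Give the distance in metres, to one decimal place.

p = sin θ₁/V₁ = sin 9.2°/0.28 = 5.7100e-01 s/km is conserved through the stack.
Layer 1: θ = 9.20°; offset = 9.0·tan 9.20° = 1.458 m.
Layer 2: sin θ = p·0.49 = 0.2798 → θ = 16.25°; offset = 13.0·tan 16.25° = 3.789 m.
Layer 3: sin θ = p·0.82 = 0.4682 → θ = 27.92°; offset = 18.4·tan 27.92° = 9.750 m.
Layer 4: sin θ = p·1.16 = 0.6624 → θ = 41.48°; offset = 3.4·tan 41.48° = 3.006 m.
Summing the layer offsets gives 18.002 m.

18.0 m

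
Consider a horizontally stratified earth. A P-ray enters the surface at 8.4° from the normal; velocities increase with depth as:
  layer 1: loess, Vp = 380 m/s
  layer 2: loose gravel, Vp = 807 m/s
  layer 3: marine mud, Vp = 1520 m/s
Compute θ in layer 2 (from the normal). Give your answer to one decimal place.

Ray parameter p = sin 8.4° / 380 = 3.8443e-04 s/m.
sin θ_2 = p·V_2 = 3.8443e-04 × 807 = 0.3102.
θ_2 = 18.07° from the vertical.

18.1°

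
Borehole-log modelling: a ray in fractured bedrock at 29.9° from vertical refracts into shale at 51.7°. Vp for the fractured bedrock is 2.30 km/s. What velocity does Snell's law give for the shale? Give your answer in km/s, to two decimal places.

Snell's law: sin 29.9°/V₁ = sin 51.7°/V₂.
V₂ = V₁·sin 51.7°/sin 29.9° = 2.30 × 1.5743 = 3.62 km/s.

3.62 km/s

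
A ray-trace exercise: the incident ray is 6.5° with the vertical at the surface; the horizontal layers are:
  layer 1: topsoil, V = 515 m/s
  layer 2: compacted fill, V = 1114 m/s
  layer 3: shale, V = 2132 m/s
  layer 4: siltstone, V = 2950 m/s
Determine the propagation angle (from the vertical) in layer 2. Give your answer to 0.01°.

14.17°

Ray parameter p = sin 6.5° / 515 = 2.1981e-04 s/m.
sin θ_2 = p·V_2 = 2.1981e-04 × 1114 = 0.2449.
θ_2 = arcsin 0.2449 = 14.17°.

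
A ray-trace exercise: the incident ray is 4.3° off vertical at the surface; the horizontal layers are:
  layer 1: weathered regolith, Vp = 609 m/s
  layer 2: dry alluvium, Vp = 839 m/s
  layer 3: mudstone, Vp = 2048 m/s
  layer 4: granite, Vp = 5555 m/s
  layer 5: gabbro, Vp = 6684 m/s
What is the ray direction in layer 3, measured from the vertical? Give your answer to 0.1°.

14.6°

Ray parameter p = sin 4.3° / 609 = 1.2312e-04 s/m.
sin θ_3 = p·V_3 = 1.2312e-04 × 2048 = 0.2521.
θ_3 = arcsin 0.2521 = 14.60°.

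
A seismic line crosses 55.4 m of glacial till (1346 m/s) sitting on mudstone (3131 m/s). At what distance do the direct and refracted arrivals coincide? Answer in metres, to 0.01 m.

θ_c = arcsin(1346/3131) = 25.46°, so cos θ_c = 0.9029 and tᵢ = 2h cos θ_c/V₁ = 0.0743 s.
At crossover x/V₁ = x/V₂ + tᵢ ⇒ x = tᵢ/(1/V₁ − 1/V₂) = 0.07432/(7.4294e-04 − 3.1939e-04) = 175.47 m.

175.47 m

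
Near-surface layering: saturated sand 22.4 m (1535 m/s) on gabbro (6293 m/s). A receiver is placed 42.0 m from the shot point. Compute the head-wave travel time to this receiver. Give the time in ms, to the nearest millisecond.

35 ms

t = x/V₂ + 2h·√(V₂²−V₁²)/(V₁V₂).
√(V₂²−V₁²) = √(6293²−1535²) = 6102.9 m/s; delay term = 2·22.4·6102.9/(1535·6293) = 0.02830 s.
t = 42.0/6293 + 0.02830 = 0.03498 s.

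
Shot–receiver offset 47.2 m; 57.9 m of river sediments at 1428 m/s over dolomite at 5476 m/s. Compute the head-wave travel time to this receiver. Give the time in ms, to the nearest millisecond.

87 ms

t = x/V₂ + 2h·√(V₂²−V₁²)/(V₁V₂).
√(V₂²−V₁²) = √(5476²−1428²) = 5286.5 m/s; delay term = 2·57.9·5286.5/(1428·5476) = 0.07829 s.
t = 47.2/5476 + 0.07829 = 0.08691 s.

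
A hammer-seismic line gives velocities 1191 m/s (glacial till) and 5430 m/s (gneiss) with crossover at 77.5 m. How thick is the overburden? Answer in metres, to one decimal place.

31.0 m

h = (x_cross/2)·√((V₂−V₁)/(V₂+V₁)).
(V₂−V₁)/(V₂+V₁) = (5430−1191)/(5430+1191) = 0.6402; √ = 0.8001.
h = (77.5/2)·0.8001 = 31.01 m.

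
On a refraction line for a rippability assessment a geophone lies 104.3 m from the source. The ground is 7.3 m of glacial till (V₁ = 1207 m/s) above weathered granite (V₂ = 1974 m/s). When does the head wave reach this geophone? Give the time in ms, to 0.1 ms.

t = x/V₂ + 2h·√(V₂²−V₁²)/(V₁V₂).
√(V₂²−V₁²) = √(1974²−1207²) = 1562.0 m/s; delay term = 2·7.3·1562.0/(1207·1974) = 0.00957 s.
t = 104.3/1974 + 0.00957 = 0.06241 s.

62.4 ms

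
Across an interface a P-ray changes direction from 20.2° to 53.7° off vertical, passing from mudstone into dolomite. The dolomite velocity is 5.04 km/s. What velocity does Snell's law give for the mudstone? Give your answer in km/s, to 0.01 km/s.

sin 20.2° = 0.3453; sin 53.7° = 0.8059.
V₁ = V₂·(sin θ₁/sin θ₂) = 5.04·(0.3453/0.8059) = 2.16 km/s.

2.16 km/s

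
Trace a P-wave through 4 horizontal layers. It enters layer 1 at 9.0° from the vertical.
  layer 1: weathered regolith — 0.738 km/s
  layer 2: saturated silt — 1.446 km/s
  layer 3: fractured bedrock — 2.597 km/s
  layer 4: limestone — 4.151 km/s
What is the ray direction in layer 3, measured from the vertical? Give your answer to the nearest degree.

33°

Snell's law across each interface conserves sin θ / V, so sin θ_3 = V_3·sin θ₁/V₁.
sin θ_3 = 2.597 × sin 9.0° / 0.738 = 0.5505.
θ_3 = 33.40° from the vertical.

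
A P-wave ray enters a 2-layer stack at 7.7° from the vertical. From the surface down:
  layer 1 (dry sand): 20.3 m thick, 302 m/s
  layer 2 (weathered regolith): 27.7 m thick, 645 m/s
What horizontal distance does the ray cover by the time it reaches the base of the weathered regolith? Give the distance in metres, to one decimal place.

11.0 m

Apply Snell's law at each interface; in layer i the horizontal offset is hᵢ·tan θᵢ.
Layer 1: θ = 7.70°; offset = 20.3·tan 7.70° = 2.745 m.
Layer 2: sin θ = 645·sin 7.7°/302 = 0.2862, θ = 16.63°; offset = 27.7·tan 16.63° = 8.273 m.
Summing the layer offsets gives 11.017 m.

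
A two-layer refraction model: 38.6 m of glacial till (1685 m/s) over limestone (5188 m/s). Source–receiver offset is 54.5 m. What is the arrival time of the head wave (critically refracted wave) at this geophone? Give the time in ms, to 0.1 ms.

53.8 ms

θ_c = arcsin(V₁/V₂) = arcsin(1685/5188) = 18.95°, cos θ_c = 0.9458.
Intercept time tᵢ = 2h cos θ_c / V₁ = 2·38.6·0.9458/1685 = 0.04333 s.
t = x/V₂ + tᵢ = 54.5/5188 + 0.04333 = 0.05384 s.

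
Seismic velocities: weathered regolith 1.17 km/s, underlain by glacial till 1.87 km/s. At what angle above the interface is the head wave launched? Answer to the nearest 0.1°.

51.3°

At critical incidence the refracted ray runs along the interface (θ₂ = 90°), so sin θ_c = V₁/V₂.
θ_c = arcsin(1.17/1.87) = arcsin 0.6257 = 38.73°.
Measured from the interface: 90° − 38.73° = 51.27°.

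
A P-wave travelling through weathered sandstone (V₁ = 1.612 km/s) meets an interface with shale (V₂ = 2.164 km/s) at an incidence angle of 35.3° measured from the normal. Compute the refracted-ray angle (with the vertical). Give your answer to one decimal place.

50.9°

sin θ₁/V₁ = sin θ₂/V₂ ⇒ sin θ₂ = 2.164·sin 35.3°/1.612 = 2.164·0.5779/1.612 = 0.7757.
θ₂ = arcsin 0.7757 = 50.87° from the normal.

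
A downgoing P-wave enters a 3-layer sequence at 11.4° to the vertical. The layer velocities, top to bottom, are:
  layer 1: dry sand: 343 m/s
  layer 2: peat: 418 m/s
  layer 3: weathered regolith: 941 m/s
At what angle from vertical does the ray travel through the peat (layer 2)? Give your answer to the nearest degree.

Ray parameter p = sin 11.4° / 343 = 5.7626e-04 s/m.
sin θ_2 = p·V_2 = 5.7626e-04 × 418 = 0.2409.
θ_2 = arcsin 0.2409 = 13.94°.

14°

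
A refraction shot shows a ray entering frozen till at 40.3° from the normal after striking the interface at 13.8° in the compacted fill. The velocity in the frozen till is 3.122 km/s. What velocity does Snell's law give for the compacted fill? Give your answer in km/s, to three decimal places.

1.151 km/s

sin 13.8° = 0.2385; sin 40.3° = 0.6468.
V₁ = V₂·(sin θ₁/sin θ₂) = 3.122·(0.2385/0.6468) = 1.151 km/s.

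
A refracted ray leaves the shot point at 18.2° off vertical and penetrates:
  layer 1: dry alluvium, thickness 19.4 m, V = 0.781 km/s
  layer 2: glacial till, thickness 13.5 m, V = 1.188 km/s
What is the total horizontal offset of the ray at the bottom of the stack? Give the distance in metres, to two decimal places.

13.67 m

Apply Snell's law at each interface; in layer i the horizontal offset is hᵢ·tan θᵢ.
Layer 1: θ = 18.20°; offset = 19.4·tan 18.20° = 6.3784 m.
Layer 2: sin θ = 1.188·sin 18.2°/0.781 = 0.4751, θ = 28.37°; offset = 13.5·tan 28.37° = 7.2891 m.
Σ offsets = 13.6674 m.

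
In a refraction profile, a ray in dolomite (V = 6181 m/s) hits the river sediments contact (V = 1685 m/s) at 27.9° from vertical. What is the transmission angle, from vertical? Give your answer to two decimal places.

Snell's law: sin θ₂ = (V₂/V₁)·sin θ₁ = (1685/6181)·sin 27.9° = 0.1276.
θ₂ = sin⁻¹(0.1276) = 7.33° (from vertical).

7.33°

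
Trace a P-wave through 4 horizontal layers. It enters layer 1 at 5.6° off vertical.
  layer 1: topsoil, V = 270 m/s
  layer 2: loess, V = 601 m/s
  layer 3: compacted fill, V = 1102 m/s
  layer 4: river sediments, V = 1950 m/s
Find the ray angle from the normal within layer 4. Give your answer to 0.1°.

Snell's law across each interface conserves sin θ / V, so sin θ_4 = V_4·sin θ₁/V₁.
sin θ_4 = 1950 × sin 5.6° / 270 = 0.7048.
θ_4 = arcsin 0.7048 = 44.81°.

44.8°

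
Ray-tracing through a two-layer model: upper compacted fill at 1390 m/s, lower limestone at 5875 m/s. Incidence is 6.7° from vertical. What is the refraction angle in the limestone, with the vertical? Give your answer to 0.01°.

sin θ₁/V₁ = sin θ₂/V₂ ⇒ sin θ₂ = 5875·sin 6.7°/1390 = 5875·0.1167/1390 = 0.4931.
θ₂ = sin⁻¹(0.4931) = 29.55° (from vertical).

29.55°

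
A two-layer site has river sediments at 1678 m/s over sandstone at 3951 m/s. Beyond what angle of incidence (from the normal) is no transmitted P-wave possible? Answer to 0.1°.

25.1°

Critical incidence: sin θ_c = V₁/V₂ = 1678/3951 = 0.4247.
θ_c = arcsin 0.4247 = 25.13°.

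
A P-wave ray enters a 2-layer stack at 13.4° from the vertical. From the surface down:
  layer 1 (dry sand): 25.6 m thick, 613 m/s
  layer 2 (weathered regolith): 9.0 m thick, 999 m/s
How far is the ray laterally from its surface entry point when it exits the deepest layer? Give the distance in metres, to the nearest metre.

Apply Snell's law at each interface; in layer i the horizontal offset is hᵢ·tan θᵢ.
Layer 1: θ = 13.40°; offset = 25.6·tan 13.40° = 6.099 m.
Layer 2: sin θ = 999·sin 13.4°/613 = 0.3777, θ = 22.19°; offset = 9.0·tan 22.19° = 3.671 m.
Summing the layer offsets gives 9.770 m.

10 m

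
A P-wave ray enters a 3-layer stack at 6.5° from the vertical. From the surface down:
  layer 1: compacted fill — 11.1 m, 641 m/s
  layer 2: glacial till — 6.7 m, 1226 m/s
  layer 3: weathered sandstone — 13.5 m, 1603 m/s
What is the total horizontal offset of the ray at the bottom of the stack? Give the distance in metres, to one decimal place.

6.7 m

Apply Snell's law at each interface; in layer i the horizontal offset is hᵢ·tan θᵢ.
Layer 1: θ = 6.50°; offset = 11.1·tan 6.50° = 1.265 m.
Layer 2: sin θ = 1226·sin 6.5°/641 = 0.2165, θ = 12.50°; offset = 6.7·tan 12.50° = 1.486 m.
Layer 3: sin θ = 1603·sin 6.5°/641 = 0.2831, θ = 16.45°; offset = 13.5·tan 16.45° = 3.985 m.
Σ offsets = 6.735 m.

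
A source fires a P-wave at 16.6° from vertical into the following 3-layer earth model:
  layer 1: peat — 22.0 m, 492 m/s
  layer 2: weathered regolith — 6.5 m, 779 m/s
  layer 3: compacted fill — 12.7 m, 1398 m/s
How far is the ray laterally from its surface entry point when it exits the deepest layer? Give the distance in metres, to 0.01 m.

27.51 m

Apply Snell's law at each interface; in layer i the horizontal offset is hᵢ·tan θᵢ.
Layer 1: θ = 16.60°; offset = 22.0·tan 16.60° = 6.5585 m.
Layer 2: sin θ = 779·sin 16.6°/492 = 0.4523, θ = 26.89°; offset = 6.5·tan 26.89° = 3.2968 m.
Layer 3: sin θ = 1398·sin 16.6°/492 = 0.8118, θ = 54.27°; offset = 12.7·tan 54.27° = 17.6541 m.
Σ offsets = 27.5094 m.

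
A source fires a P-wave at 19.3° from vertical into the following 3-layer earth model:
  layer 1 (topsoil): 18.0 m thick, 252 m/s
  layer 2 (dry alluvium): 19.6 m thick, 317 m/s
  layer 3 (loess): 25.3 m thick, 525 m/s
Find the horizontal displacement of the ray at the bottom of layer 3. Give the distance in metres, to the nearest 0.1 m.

39.3 m

Ray parameter p = sin 19.3° / 252 m/s = 1.3116e-03 s/m.
Layer 1: θ = 19.30°; offset = 18.0·tan 19.30° = 6.304 m.
Layer 2: sin θ = p·317 = 0.4158 → θ = 24.57°; offset = 19.6·tan 24.57° = 8.960 m.
Layer 3: sin θ = p·525 = 0.6886 → θ = 43.52°; offset = 25.3·tan 43.52° = 24.023 m.
Total horizontal offset = 39.287 m.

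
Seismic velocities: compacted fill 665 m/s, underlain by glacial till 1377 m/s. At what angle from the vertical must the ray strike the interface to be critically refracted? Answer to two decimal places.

28.88°

At critical incidence the refracted ray runs along the interface (θ₂ = 90°), so sin θ_c = V₁/V₂.
θ_c = arcsin(665/1377) = arcsin 0.4829 = 28.88°.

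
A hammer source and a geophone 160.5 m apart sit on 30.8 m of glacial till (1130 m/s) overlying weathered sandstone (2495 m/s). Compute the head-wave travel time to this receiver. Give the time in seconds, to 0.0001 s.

t = x/V₂ + 2h·√(V₂²−V₁²)/(V₁V₂).
√(V₂²−V₁²) = √(2495²−1130²) = 2224.4 m/s; delay term = 2·30.8·2224.4/(1130·2495) = 0.04860 s.
t = 160.5/2495 + 0.04860 = 0.11293 s.

0.1129 s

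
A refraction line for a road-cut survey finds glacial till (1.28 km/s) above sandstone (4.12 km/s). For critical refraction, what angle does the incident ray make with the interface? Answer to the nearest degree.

At critical incidence the refracted ray runs along the interface (θ₂ = 90°), so sin θ_c = V₁/V₂.
θ_c = arcsin(1.28/4.12) = arcsin 0.3107 = 18.10°.
Measured from the interface: 90° − 18.10° = 71.90°.

72°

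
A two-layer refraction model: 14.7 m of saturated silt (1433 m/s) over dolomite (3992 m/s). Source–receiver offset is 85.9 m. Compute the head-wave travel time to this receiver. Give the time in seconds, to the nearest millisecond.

θ_c = arcsin(V₁/V₂) = arcsin(1433/3992) = 21.04°, cos θ_c = 0.9333.
Intercept time tᵢ = 2h cos θ_c / V₁ = 2·14.7·0.9333/1433 = 0.01915 s.
t = x/V₂ + tᵢ = 85.9/3992 + 0.01915 = 0.04067 s.

0.041 s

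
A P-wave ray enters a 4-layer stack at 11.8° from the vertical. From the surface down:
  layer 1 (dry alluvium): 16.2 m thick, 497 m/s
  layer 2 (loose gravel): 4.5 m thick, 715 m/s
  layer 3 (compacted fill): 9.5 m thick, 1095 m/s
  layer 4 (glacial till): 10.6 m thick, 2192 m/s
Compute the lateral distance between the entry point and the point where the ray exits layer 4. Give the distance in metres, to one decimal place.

p = sin θ₁/V₁ = sin 11.8°/497 = 4.1146e-04 s/m is conserved through the stack.
Layer 1: θ = 11.80°; offset = 16.2·tan 11.80° = 3.384 m.
Layer 2: sin θ = p·715 = 0.2942 → θ = 17.11°; offset = 4.5·tan 17.11° = 1.385 m.
Layer 3: sin θ = p·1095 = 0.4505 → θ = 26.78°; offset = 9.5·tan 26.78° = 4.794 m.
Layer 4: sin θ = p·2192 = 0.9019 → θ = 64.41°; offset = 10.6·tan 64.41° = 22.136 m.
Σ offsets = 31.700 m.

31.7 m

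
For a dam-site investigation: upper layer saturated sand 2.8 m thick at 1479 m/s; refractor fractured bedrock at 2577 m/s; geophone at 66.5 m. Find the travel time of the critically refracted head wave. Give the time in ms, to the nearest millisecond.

29 ms

θ_c = arcsin(V₁/V₂) = arcsin(1479/2577) = 35.02°, cos θ_c = 0.8189.
Intercept time tᵢ = 2h cos θ_c / V₁ = 2·2.8·0.8189/1479 = 0.00310 s.
t = x/V₂ + tᵢ = 66.5/2577 + 0.00310 = 0.02891 s.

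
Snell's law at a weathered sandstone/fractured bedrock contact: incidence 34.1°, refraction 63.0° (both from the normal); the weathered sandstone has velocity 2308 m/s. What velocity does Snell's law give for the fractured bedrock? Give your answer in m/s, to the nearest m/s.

3668 m/s

Snell's law: sin 34.1°/V₁ = sin 63.0°/V₂.
V₂ = V₁·sin 63.0°/sin 34.1° = 2308 × 1.5893 = 3668.03 m/s.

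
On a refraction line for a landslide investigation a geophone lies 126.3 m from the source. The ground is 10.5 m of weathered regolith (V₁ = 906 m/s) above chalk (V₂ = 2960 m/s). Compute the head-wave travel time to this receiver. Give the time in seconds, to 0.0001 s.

θ_c = arcsin(V₁/V₂) = arcsin(906/2960) = 17.82°, cos θ_c = 0.9520.
Intercept time tᵢ = 2h cos θ_c / V₁ = 2·10.5·0.9520/906 = 0.02207 s.
t = x/V₂ + tᵢ = 126.3/2960 + 0.02207 = 0.06474 s.

0.0647 s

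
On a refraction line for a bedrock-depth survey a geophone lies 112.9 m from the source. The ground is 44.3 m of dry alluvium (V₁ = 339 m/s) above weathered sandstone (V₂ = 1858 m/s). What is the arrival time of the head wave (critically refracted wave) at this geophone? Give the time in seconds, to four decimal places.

0.3177 s

t = x/V₂ + 2h·√(V₂²−V₁²)/(V₁V₂).
√(V₂²−V₁²) = √(1858²−339²) = 1826.8 m/s; delay term = 2·44.3·1826.8/(339·1858) = 0.25697 s.
t = 112.9/1858 + 0.25697 = 0.31773 s.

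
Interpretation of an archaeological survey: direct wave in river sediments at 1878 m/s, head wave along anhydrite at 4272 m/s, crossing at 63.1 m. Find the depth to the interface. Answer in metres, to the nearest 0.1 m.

19.7 m

x_cross = 2h·√((V₂+V₁)/(V₂−V₁)) → h = x_cross / (2·√((V₂+V₁)/(V₂−V₁))).
√((V₂+V₁)/(V₂−V₁)) = √((4272+1878)/(4272−1878)) = 1.6028.
h = 63.1 / (2·1.6028) = 19.68 m.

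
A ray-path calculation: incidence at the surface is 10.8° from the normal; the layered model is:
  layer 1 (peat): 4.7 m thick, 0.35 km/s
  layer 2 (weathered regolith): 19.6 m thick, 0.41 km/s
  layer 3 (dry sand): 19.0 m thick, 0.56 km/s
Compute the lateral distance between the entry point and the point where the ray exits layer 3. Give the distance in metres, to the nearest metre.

Apply Snell's law at each interface; in layer i the horizontal offset is hᵢ·tan θᵢ.
Layer 1: θ = 10.80°; offset = 4.7·tan 10.80° = 0.897 m.
Layer 2: sin θ = 0.41·sin 10.8°/0.35 = 0.2195, θ = 12.68°; offset = 19.6·tan 12.68° = 4.410 m.
Layer 3: sin θ = 0.56·sin 10.8°/0.35 = 0.2998, θ = 17.45°; offset = 19.0·tan 17.45° = 5.971 m.
Σ offsets = 11.277 m.

11 m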